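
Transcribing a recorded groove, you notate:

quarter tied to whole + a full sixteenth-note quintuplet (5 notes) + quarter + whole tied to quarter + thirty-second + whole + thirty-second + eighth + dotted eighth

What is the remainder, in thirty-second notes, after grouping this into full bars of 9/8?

One bar of 9/8 = 36 thirty-second notes.
In thirty-second notes: quarter tied to whole (quarter + whole) = 40; a full sixteenth-note quintuplet (5 notes) (five quintuplet sixteenths span one quarter) = 8; quarter = 8; whole tied to quarter (whole + quarter) = 40; thirty-second = 1; whole = 32; thirty-second = 1; eighth = 4; dotted eighth = 6.
Altogether 40 + 8 + 8 + 40 + 1 + 32 + 1 + 4 + 6 = 140.
140 ÷ 36 = 3 complete bars with 32 thirty-second notes remaining.

32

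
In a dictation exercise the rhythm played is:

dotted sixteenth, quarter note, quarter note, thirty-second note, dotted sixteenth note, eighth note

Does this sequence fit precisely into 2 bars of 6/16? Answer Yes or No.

No

One bar of 6/16 = 12 thirty-second notes, so 2 bars = 24.
Convert each value to thirty-second notes: dotted sixteenth = 3; quarter note = 8; quarter note = 8; thirty-second note = 1; dotted sixteenth note = 3; eighth note = 4.
Total: 3 + 8 + 8 + 1 + 3 + 4 = 27.
27 exceeds 24, so the answer is No.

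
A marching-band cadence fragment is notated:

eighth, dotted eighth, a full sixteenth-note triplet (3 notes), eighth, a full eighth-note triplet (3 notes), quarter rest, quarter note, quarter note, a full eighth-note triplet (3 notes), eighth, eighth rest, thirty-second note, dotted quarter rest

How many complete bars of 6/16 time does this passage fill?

One bar of 6/16 = 12 thirty-second notes.
Working in thirty-second notes: eighth = 4; dotted eighth = 6; a full sixteenth-note triplet (3 notes) (three triplet sixteenths span one eighth) = 4; eighth = 4; a full eighth-note triplet (3 notes) (three triplet eighths span one quarter) = 8; quarter rest = 8; quarter note = 8; quarter note = 8; a full eighth-note triplet (3 notes) (three triplet eighths span one quarter) = 8; eighth = 4; eighth rest = 4; thirty-second note = 1; dotted quarter rest = 12.
Altogether 4 + 6 + 4 + 4 + 8 + 8 + 8 + 8 + 8 + 4 + 4 + 1 + 12 = 79.
79 ÷ 12 = 6 complete bars with 7 left over.

6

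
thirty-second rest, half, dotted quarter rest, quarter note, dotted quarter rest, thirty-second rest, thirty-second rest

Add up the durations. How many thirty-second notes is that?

51

Working in thirty-second notes: thirty-second rest = 1; half = 16; dotted quarter rest = 12; quarter note = 8; dotted quarter rest = 12; thirty-second rest = 1; thirty-second rest = 1.
Total: 1 + 16 + 12 + 8 + 12 + 1 + 1 = 51 thirty-second notes.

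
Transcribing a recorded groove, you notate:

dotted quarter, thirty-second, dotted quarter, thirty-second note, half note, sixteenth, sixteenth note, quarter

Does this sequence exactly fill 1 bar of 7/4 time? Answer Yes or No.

No

One bar of 7/4 = 56 thirty-second notes.
In thirty-second notes: dotted quarter = 12; thirty-second = 1; dotted quarter = 12; thirty-second note = 1; half note = 16; sixteenth = 2; sixteenth note = 2; quarter = 8.
Adding: 12 + 1 + 12 + 1 + 16 + 2 + 2 + 8 = 54.
54 falls short of 56, so the answer is No.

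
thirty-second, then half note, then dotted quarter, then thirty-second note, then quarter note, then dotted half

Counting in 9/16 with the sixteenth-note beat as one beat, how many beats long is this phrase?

31

One sixteenth-note beat = 2 thirty-second notes.
Working in thirty-second notes: thirty-second = 1; half note = 16; dotted quarter = 12; thirty-second note = 1; quarter note = 8; dotted half = 24.
Adding: 1 + 16 + 12 + 1 + 8 + 24 = 62.
62 ÷ 2 = 31 beats.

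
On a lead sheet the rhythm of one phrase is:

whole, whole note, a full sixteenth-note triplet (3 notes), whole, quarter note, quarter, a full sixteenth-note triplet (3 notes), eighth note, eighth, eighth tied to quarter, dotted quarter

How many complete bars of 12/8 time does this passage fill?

3

One bar of 12/8 = 12 eighth notes.
Working in eighth notes: whole = 8; whole note = 8; a full sixteenth-note triplet (3 notes) (three triplet sixteenths span one eighth) = 1; whole = 8; quarter note = 2; quarter = 2; a full sixteenth-note triplet (3 notes) (three triplet sixteenths span one eighth) = 1; eighth note = 1; eighth = 1; eighth tied to quarter (eighth + quarter) = 3; dotted quarter = 3.
Altogether 8 + 8 + 1 + 8 + 2 + 2 + 1 + 1 + 1 + 3 + 3 = 38.
38 ÷ 12 = 3 complete bars with 2 left over.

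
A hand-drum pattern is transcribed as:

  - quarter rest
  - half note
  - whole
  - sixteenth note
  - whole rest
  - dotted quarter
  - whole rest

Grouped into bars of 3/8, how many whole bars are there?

11

One bar of 3/8 = 6 sixteenth notes.
Each duration in sixteenth notes: quarter rest = 4; half note = 8; whole = 16; sixteenth note = 1; whole rest = 16; dotted quarter = 6; whole rest = 16.
Adding: 4 + 8 + 16 + 1 + 16 + 6 + 16 = 67.
67 ÷ 6 = 11 complete bars with 1 left over.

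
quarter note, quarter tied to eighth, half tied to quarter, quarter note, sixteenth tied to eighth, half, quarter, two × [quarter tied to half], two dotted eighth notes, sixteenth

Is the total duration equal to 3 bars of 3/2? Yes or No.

Yes

One bar of 3/2 = 24 sixteenth notes, so 3 bars = 72.
Each duration in sixteenth notes: quarter note = 4; quarter tied to eighth (quarter + eighth) = 6; half tied to quarter (half + quarter) = 12; quarter note = 4; sixteenth tied to eighth (sixteenth + eighth) = 3; half = 8; quarter = 4; quarter tied to half (quarter + half) = 12; quarter tied to half (quarter + half) = 12; dotted eighth note = 3; dotted eighth note = 3; sixteenth = 1.
Altogether 4 + 6 + 12 + 4 + 3 + 8 + 4 + 12 + 12 + 3 + 3 + 1 = 72.
72 equals 72, so the answer is Yes.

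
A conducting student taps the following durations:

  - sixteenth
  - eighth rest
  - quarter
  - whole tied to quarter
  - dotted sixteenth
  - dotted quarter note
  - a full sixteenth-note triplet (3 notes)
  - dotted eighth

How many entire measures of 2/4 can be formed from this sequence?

4

One bar of 2/4 = 16 thirty-second notes.
Express everything in thirty-second notes: sixteenth = 2; eighth rest = 4; quarter = 8; whole tied to quarter (whole + quarter) = 40; dotted sixteenth = 3; dotted quarter note = 12; a full sixteenth-note triplet (3 notes) (three triplet sixteenths span one eighth) = 4; dotted eighth = 6.
Sum: 2 + 4 + 8 + 40 + 3 + 12 + 4 + 6 = 79.
79 ÷ 16 = 4 complete bars with 15 left over.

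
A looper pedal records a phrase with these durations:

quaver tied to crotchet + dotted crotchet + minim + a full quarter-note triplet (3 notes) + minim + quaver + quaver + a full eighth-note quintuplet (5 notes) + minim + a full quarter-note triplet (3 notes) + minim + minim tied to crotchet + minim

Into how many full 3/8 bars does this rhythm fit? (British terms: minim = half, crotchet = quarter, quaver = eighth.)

15

One bar of 3/8 = 3 eighth notes.
Working in eighth notes: quaver tied to crotchet (quaver + crotchet) = 3; dotted crotchet = 3; minim = 4; a full quarter-note triplet (3 notes) (three triplet quarters span one half) = 4; minim = 4; quaver = 1; quaver = 1; a full eighth-note quintuplet (5 notes) (five quintuplet eighths span one half) = 4; minim = 4; a full quarter-note triplet (3 notes) (three triplet quarters span one half) = 4; minim = 4; minim tied to crotchet (minim + crotchet) = 6; minim = 4.
Adding: 3 + 3 + 4 + 4 + 4 + 1 + 1 + 4 + 4 + 4 + 4 + 6 + 4 = 46.
46 ÷ 3 = 15 complete bars with 1 left over.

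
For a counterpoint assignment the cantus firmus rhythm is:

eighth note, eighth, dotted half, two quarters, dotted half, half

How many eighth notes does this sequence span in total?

Each duration in eighth notes: eighth note = 1; eighth = 1; dotted half = 6; quarter = 2; quarter = 2; dotted half = 6; half = 4.
Altogether 1 + 1 + 6 + 2 + 2 + 6 + 4 = 22 eighth notes.

22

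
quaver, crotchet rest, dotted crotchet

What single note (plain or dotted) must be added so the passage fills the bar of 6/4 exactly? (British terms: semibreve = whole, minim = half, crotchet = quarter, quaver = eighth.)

dotted half note

The bar of 6/4 = 12 eighth notes.
In eighth notes: quaver = 1; crotchet rest = 2; dotted crotchet = 3.
Altogether 1 + 2 + 3 = 6.
Remaining: 12 − 6 = 6 eighth notes, which is a dotted half note.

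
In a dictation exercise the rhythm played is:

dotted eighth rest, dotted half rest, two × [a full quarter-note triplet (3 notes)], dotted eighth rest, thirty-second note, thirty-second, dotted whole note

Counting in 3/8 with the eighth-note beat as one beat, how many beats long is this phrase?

One eighth-note beat = 4 thirty-second notes.
In thirty-second notes: dotted eighth rest = 6; dotted half rest = 24; a full quarter-note triplet (3 notes) (three triplet quarters span one half) = 16; a full quarter-note triplet (3 notes) (three triplet quarters span one half) = 16; dotted eighth rest = 6; thirty-second note = 1; thirty-second = 1; dotted whole note = 48.
Adding: 6 + 24 + 16 + 16 + 6 + 1 + 1 + 48 = 118.
118 ÷ 4 = 29.5 beats.

29.5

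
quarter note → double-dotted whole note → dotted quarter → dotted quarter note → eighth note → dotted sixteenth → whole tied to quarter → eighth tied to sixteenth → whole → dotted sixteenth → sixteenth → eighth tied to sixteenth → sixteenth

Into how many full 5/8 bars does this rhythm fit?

9

One bar of 5/8 = 20 thirty-second notes.
Express everything in thirty-second notes: quarter note = 8; double-dotted whole note = 56; dotted quarter = 12; dotted quarter note = 12; eighth note = 4; dotted sixteenth = 3; whole tied to quarter (whole + quarter) = 40; eighth tied to sixteenth (eighth + sixteenth) = 6; whole = 32; dotted sixteenth = 3; sixteenth = 2; eighth tied to sixteenth (eighth + sixteenth) = 6; sixteenth = 2.
Sum: 8 + 56 + 12 + 12 + 4 + 3 + 40 + 6 + 32 + 3 + 2 + 6 + 2 = 186.
186 ÷ 20 = 9 complete bars with 6 left over.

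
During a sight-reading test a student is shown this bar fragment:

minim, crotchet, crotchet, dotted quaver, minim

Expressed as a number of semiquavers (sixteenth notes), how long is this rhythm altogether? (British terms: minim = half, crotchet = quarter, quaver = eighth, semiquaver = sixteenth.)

27

Express everything in sixteenth notes: minim = 8; crotchet = 4; crotchet = 4; dotted quaver = 3; minim = 8.
Sum: 8 + 4 + 4 + 3 + 8 = 27 sixteenth notes.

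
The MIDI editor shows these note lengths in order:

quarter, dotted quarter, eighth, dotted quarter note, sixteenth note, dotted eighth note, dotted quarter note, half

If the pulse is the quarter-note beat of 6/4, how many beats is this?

9

One quarter-note beat = 4 sixteenth notes.
In sixteenth notes: quarter = 4; dotted quarter = 6; eighth = 2; dotted quarter note = 6; sixteenth note = 1; dotted eighth note = 3; dotted quarter note = 6; half = 8.
Adding: 4 + 6 + 2 + 6 + 1 + 3 + 6 + 8 = 36.
36 ÷ 4 = 9 beats.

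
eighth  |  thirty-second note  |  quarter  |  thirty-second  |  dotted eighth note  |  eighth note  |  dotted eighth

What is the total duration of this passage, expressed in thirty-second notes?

30

In thirty-second notes: eighth = 4; thirty-second note = 1; quarter = 8; thirty-second = 1; dotted eighth note = 6; eighth note = 4; dotted eighth = 6.
Altogether 4 + 1 + 8 + 1 + 6 + 4 + 6 = 30 thirty-second notes.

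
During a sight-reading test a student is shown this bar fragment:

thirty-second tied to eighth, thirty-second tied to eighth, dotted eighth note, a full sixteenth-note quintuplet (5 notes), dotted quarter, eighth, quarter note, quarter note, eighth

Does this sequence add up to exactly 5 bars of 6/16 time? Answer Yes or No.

One bar of 6/16 = 12 thirty-second notes, so 5 bars = 60.
Working in thirty-second notes: thirty-second tied to eighth (thirty-second + eighth) = 5; thirty-second tied to eighth (thirty-second + eighth) = 5; dotted eighth note = 6; a full sixteenth-note quintuplet (5 notes) (five quintuplet sixteenths span one quarter) = 8; dotted quarter = 12; eighth = 4; quarter note = 8; quarter note = 8; eighth = 4.
Altogether 5 + 5 + 6 + 8 + 12 + 4 + 8 + 8 + 4 = 60.
60 equals 60, so the answer is Yes.

Yes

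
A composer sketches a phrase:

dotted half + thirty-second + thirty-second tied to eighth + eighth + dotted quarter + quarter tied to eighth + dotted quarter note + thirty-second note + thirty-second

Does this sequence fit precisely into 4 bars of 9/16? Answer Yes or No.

Yes

One bar of 9/16 = 18 thirty-second notes, so 4 bars = 72.
In thirty-second notes: dotted half = 24; thirty-second = 1; thirty-second tied to eighth (thirty-second + eighth) = 5; eighth = 4; dotted quarter = 12; quarter tied to eighth (quarter + eighth) = 12; dotted quarter note = 12; thirty-second note = 1; thirty-second = 1.
Adding: 24 + 1 + 5 + 4 + 12 + 12 + 12 + 1 + 1 = 72.
72 equals 72, so the answer is Yes.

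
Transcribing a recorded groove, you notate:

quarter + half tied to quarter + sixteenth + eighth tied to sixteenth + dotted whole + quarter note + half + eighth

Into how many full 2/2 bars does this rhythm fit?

One bar of 2/2 = 16 sixteenth notes.
Each duration in sixteenth notes: quarter = 4; half tied to quarter (half + quarter) = 12; sixteenth = 1; eighth tied to sixteenth (eighth + sixteenth) = 3; dotted whole = 24; quarter note = 4; half = 8; eighth = 2.
Altogether 4 + 12 + 1 + 3 + 24 + 4 + 8 + 2 = 58.
58 ÷ 16 = 3 complete bars with 10 left over.

3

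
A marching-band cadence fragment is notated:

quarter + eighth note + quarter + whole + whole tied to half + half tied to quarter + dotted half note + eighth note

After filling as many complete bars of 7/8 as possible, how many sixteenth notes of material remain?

One bar of 7/8 = 7 eighth notes.
Each duration in eighth notes: quarter = 2; eighth note = 1; quarter = 2; whole = 8; whole tied to half (whole + half) = 12; half tied to quarter (half + quarter) = 6; dotted half note = 6; eighth note = 1.
Altogether 2 + 1 + 2 + 8 + 12 + 6 + 6 + 1 = 38.
38 ÷ 7 = 5 complete bars with 3 eighth notes remaining = 6 sixteenth notes.

6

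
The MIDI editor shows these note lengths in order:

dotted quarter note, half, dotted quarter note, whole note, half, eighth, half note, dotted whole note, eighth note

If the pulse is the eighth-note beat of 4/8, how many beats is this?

One eighth-note beat = 2 sixteenth notes.
Each duration in sixteenth notes: dotted quarter note = 6; half = 8; dotted quarter note = 6; whole note = 16; half = 8; eighth = 2; half note = 8; dotted whole note = 24; eighth note = 2.
Adding: 6 + 8 + 6 + 16 + 8 + 2 + 8 + 24 + 2 = 80.
80 ÷ 2 = 40 beats.

40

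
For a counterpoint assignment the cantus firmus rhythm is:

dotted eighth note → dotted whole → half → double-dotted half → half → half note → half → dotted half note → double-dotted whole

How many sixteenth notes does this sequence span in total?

Working in sixteenth notes: dotted eighth note = 3; dotted whole = 24; half = 8; double-dotted half = 14; half = 8; half note = 8; half = 8; dotted half note = 12; double-dotted whole = 28.
Altogether 3 + 24 + 8 + 14 + 8 + 8 + 8 + 12 + 28 = 113 sixteenth notes.

113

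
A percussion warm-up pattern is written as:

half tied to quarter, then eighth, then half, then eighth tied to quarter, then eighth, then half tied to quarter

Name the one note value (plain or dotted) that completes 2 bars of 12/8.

dotted quarter note

2 bars of 12/8 = 24 eighth notes.
Express everything in eighth notes: half tied to quarter (half + quarter) = 6; eighth = 1; half = 4; eighth tied to quarter (eighth + quarter) = 3; eighth = 1; half tied to quarter (half + quarter) = 6.
Total: 6 + 1 + 4 + 3 + 1 + 6 = 21.
Remaining: 24 − 21 = 3 eighth notes, which is a dotted quarter note.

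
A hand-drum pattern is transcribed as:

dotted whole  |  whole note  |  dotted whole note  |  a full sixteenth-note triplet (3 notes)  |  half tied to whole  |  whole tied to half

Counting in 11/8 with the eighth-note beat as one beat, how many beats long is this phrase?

57

One eighth-note beat = 2 sixteenth notes.
Convert each value to sixteenth notes: dotted whole = 24; whole note = 16; dotted whole note = 24; a full sixteenth-note triplet (3 notes) (three triplet sixteenths span one eighth) = 2; half tied to whole (half + whole) = 24; whole tied to half (whole + half) = 24.
Adding: 24 + 16 + 24 + 2 + 24 + 24 = 114.
114 ÷ 2 = 57 beats.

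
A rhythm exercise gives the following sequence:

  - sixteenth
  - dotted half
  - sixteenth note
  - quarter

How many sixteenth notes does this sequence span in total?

In sixteenth notes: sixteenth = 1; dotted half = 12; sixteenth note = 1; quarter = 4.
Altogether 1 + 12 + 1 + 4 = 18 sixteenth notes.

18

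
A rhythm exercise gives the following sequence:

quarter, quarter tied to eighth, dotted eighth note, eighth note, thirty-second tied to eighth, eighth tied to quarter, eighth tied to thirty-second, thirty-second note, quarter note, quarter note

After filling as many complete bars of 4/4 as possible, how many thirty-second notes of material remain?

One bar of 4/4 = 32 thirty-second notes.
Working in thirty-second notes: quarter = 8; quarter tied to eighth (quarter + eighth) = 12; dotted eighth note = 6; eighth note = 4; thirty-second tied to eighth (thirty-second + eighth) = 5; eighth tied to quarter (eighth + quarter) = 12; eighth tied to thirty-second (eighth + thirty-second) = 5; thirty-second note = 1; quarter note = 8; quarter note = 8.
Adding: 8 + 12 + 6 + 4 + 5 + 12 + 5 + 1 + 8 + 8 = 69.
69 ÷ 32 = 2 complete bars with 5 thirty-second notes remaining.

5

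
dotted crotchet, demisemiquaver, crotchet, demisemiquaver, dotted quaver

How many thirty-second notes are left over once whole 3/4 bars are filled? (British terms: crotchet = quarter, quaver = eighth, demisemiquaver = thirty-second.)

4

One bar of 3/4 = 24 thirty-second notes.
Convert each value to thirty-second notes: dotted crotchet = 12; demisemiquaver = 1; crotchet = 8; demisemiquaver = 1; dotted quaver = 6.
Total: 12 + 1 + 8 + 1 + 6 = 28.
28 ÷ 24 = 1 complete bar with 4 thirty-second notes remaining.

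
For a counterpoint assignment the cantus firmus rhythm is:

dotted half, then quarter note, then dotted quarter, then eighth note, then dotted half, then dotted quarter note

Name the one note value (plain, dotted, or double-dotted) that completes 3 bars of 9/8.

dotted half note

3 bars of 9/8 = 27 eighth notes.
Each duration in eighth notes: dotted half = 6; quarter note = 2; dotted quarter = 3; eighth note = 1; dotted half = 6; dotted quarter note = 3.
Total: 6 + 2 + 3 + 1 + 6 + 3 = 21.
Remaining: 27 − 21 = 6 eighth notes, which is a dotted half note.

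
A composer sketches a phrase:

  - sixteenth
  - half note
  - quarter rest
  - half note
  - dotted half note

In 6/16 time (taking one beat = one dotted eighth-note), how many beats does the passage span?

One dotted eighth-note beat = 3 sixteenth notes.
Express everything in sixteenth notes: sixteenth = 1; half note = 8; quarter rest = 4; half note = 8; dotted half note = 12.
Adding: 1 + 8 + 4 + 8 + 12 = 33.
33 ÷ 3 = 11 beats.

11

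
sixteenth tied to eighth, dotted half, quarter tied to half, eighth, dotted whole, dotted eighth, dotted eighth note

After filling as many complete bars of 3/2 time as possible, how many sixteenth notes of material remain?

One bar of 3/2 = 24 sixteenth notes.
Express everything in sixteenth notes: sixteenth tied to eighth (sixteenth + eighth) = 3; dotted half = 12; quarter tied to half (quarter + half) = 12; eighth = 2; dotted whole = 24; dotted eighth = 3; dotted eighth note = 3.
Altogether 3 + 12 + 12 + 2 + 24 + 3 + 3 = 59.
59 ÷ 24 = 2 complete bars with 11 sixteenth notes remaining.

11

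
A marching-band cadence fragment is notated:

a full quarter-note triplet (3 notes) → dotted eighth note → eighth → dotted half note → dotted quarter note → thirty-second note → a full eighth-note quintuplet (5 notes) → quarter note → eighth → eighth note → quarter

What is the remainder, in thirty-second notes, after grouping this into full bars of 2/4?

One bar of 2/4 = 16 thirty-second notes.
Express everything in thirty-second notes: a full quarter-note triplet (3 notes) (three triplet quarters span one half) = 16; dotted eighth note = 6; eighth = 4; dotted half note = 24; dotted quarter note = 12; thirty-second note = 1; a full eighth-note quintuplet (5 notes) (five quintuplet eighths span one half) = 16; quarter note = 8; eighth = 4; eighth note = 4; quarter = 8.
Sum: 16 + 6 + 4 + 24 + 12 + 1 + 16 + 8 + 4 + 4 + 8 = 103.
103 ÷ 16 = 6 complete bars with 7 thirty-second notes remaining.

7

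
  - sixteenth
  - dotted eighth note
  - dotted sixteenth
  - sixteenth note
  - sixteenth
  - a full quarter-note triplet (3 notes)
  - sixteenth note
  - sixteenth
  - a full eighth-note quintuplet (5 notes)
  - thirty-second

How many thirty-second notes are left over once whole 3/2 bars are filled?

4

One bar of 3/2 = 48 thirty-second notes.
Working in thirty-second notes: sixteenth = 2; dotted eighth note = 6; dotted sixteenth = 3; sixteenth note = 2; sixteenth = 2; a full quarter-note triplet (3 notes) (three triplet quarters span one half) = 16; sixteenth note = 2; sixteenth = 2; a full eighth-note quintuplet (5 notes) (five quintuplet eighths span one half) = 16; thirty-second = 1.
Total: 2 + 6 + 3 + 2 + 2 + 16 + 2 + 2 + 16 + 1 = 52.
52 ÷ 48 = 1 complete bar with 4 thirty-second notes remaining.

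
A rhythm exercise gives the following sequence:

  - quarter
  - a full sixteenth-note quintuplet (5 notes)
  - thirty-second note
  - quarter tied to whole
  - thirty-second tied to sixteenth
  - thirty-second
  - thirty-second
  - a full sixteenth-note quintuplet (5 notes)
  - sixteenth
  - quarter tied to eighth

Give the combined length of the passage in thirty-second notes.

Convert each value to thirty-second notes: quarter = 8; a full sixteenth-note quintuplet (5 notes) (five quintuplet sixteenths span one quarter) = 8; thirty-second note = 1; quarter tied to whole (quarter + whole) = 40; thirty-second tied to sixteenth (thirty-second + sixteenth) = 3; thirty-second = 1; thirty-second = 1; a full sixteenth-note quintuplet (5 notes) (five quintuplet sixteenths span one quarter) = 8; sixteenth = 2; quarter tied to eighth (quarter + eighth) = 12.
Sum: 8 + 8 + 1 + 40 + 3 + 1 + 1 + 8 + 2 + 12 = 84 thirty-second notes.

84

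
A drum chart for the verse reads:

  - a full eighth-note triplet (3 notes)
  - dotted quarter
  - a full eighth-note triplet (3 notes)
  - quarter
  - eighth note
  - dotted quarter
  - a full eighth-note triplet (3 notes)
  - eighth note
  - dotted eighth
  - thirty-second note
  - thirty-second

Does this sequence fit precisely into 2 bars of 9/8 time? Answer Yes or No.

One bar of 9/8 = 36 thirty-second notes, so 2 bars = 72.
Each duration in thirty-second notes: a full eighth-note triplet (3 notes) (three triplet eighths span one quarter) = 8; dotted quarter = 12; a full eighth-note triplet (3 notes) (three triplet eighths span one quarter) = 8; quarter = 8; eighth note = 4; dotted quarter = 12; a full eighth-note triplet (3 notes) (three triplet eighths span one quarter) = 8; eighth note = 4; dotted eighth = 6; thirty-second note = 1; thirty-second = 1.
Sum: 8 + 12 + 8 + 8 + 4 + 12 + 8 + 4 + 6 + 1 + 1 = 72.
72 equals 72, so the answer is Yes.

Yes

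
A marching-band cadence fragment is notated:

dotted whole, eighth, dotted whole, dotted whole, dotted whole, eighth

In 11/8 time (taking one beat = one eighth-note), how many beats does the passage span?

50

One eighth-note beat = 2 sixteenth notes.
Express everything in sixteenth notes: dotted whole = 24; eighth = 2; dotted whole = 24; dotted whole = 24; dotted whole = 24; eighth = 2.
Total: 24 + 2 + 24 + 24 + 24 + 2 = 100.
100 ÷ 2 = 50 beats.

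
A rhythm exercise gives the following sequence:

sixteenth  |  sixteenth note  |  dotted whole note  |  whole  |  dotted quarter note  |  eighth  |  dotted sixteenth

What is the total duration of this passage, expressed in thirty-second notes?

Convert each value to thirty-second notes: sixteenth = 2; sixteenth note = 2; dotted whole note = 48; whole = 32; dotted quarter note = 12; eighth = 4; dotted sixteenth = 3.
Sum: 2 + 2 + 48 + 32 + 12 + 4 + 3 = 103 thirty-second notes.

103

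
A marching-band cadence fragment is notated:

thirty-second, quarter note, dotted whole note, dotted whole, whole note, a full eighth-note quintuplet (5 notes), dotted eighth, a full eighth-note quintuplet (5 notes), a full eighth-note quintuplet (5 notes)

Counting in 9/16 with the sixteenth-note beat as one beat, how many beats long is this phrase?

One sixteenth-note beat = 2 thirty-second notes.
Express everything in thirty-second notes: thirty-second = 1; quarter note = 8; dotted whole note = 48; dotted whole = 48; whole note = 32; a full eighth-note quintuplet (5 notes) (five quintuplet eighths span one half) = 16; dotted eighth = 6; a full eighth-note quintuplet (5 notes) (five quintuplet eighths span one half) = 16; a full eighth-note quintuplet (5 notes) (five quintuplet eighths span one half) = 16.
Altogether 1 + 8 + 48 + 48 + 32 + 16 + 6 + 16 + 16 = 191.
191 ÷ 2 = 95.5 beats.

95.5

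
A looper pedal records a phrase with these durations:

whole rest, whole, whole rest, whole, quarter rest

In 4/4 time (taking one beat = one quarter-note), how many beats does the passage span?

17

One quarter-note beat = 2 eighth notes.
Working in eighth notes: whole rest = 8; whole = 8; whole rest = 8; whole = 8; quarter rest = 2.
Adding: 8 + 8 + 8 + 8 + 2 = 34.
34 ÷ 2 = 17 beats.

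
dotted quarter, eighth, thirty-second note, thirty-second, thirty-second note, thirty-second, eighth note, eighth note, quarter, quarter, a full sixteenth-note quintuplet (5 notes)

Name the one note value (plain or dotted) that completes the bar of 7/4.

The bar of 7/4 = 56 thirty-second notes.
Convert each value to thirty-second notes: dotted quarter = 12; eighth = 4; thirty-second note = 1; thirty-second = 1; thirty-second note = 1; thirty-second = 1; eighth note = 4; eighth note = 4; quarter = 8; quarter = 8; a full sixteenth-note quintuplet (5 notes) (five quintuplet sixteenths span one quarter) = 8.
Sum: 12 + 4 + 1 + 1 + 1 + 1 + 4 + 4 + 8 + 8 + 8 = 52.
Remaining: 56 − 52 = 4 thirty-second notes, which is a eighth note.

eighth note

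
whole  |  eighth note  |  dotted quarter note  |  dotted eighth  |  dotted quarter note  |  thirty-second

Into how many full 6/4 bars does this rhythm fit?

One bar of 6/4 = 48 thirty-second notes.
In thirty-second notes: whole = 32; eighth note = 4; dotted quarter note = 12; dotted eighth = 6; dotted quarter note = 12; thirty-second = 1.
Total: 32 + 4 + 12 + 6 + 12 + 1 = 67.
67 ÷ 48 = 1 complete bar with 19 left over.

1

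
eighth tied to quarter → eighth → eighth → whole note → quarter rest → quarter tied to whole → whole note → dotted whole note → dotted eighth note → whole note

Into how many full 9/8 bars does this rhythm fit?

One bar of 9/8 = 18 sixteenth notes.
Convert each value to sixteenth notes: eighth tied to quarter (eighth + quarter) = 6; eighth = 2; eighth = 2; whole note = 16; quarter rest = 4; quarter tied to whole (quarter + whole) = 20; whole note = 16; dotted whole note = 24; dotted eighth note = 3; whole note = 16.
Altogether 6 + 2 + 2 + 16 + 4 + 20 + 16 + 24 + 3 + 16 = 109.
109 ÷ 18 = 6 complete bars with 1 left over.

6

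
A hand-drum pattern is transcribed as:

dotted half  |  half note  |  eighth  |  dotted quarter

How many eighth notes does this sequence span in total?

Working in eighth notes: dotted half = 6; half note = 4; eighth = 1; dotted quarter = 3.
Sum: 6 + 4 + 1 + 3 = 14 eighth notes.

14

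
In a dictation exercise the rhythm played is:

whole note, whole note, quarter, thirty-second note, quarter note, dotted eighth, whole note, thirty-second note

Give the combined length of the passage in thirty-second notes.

Each duration in thirty-second notes: whole note = 32; whole note = 32; quarter = 8; thirty-second note = 1; quarter note = 8; dotted eighth = 6; whole note = 32; thirty-second note = 1.
Altogether 32 + 32 + 8 + 1 + 8 + 6 + 32 + 1 = 120 thirty-second notes.

120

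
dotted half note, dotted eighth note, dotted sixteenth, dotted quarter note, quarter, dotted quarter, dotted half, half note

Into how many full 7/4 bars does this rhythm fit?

One bar of 7/4 = 56 thirty-second notes.
Express everything in thirty-second notes: dotted half note = 24; dotted eighth note = 6; dotted sixteenth = 3; dotted quarter note = 12; quarter = 8; dotted quarter = 12; dotted half = 24; half note = 16.
Sum: 24 + 6 + 3 + 12 + 8 + 12 + 24 + 16 = 105.
105 ÷ 56 = 1 complete bar with 49 left over.

1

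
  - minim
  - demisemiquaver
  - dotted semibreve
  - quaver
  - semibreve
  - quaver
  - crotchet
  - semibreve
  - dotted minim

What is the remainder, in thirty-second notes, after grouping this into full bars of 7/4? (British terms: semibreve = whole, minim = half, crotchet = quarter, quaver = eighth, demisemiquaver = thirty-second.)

1

One bar of 7/4 = 56 thirty-second notes.
Each duration in thirty-second notes: minim = 16; demisemiquaver = 1; dotted semibreve = 48; quaver = 4; semibreve = 32; quaver = 4; crotchet = 8; semibreve = 32; dotted minim = 24.
Total: 16 + 1 + 48 + 4 + 32 + 4 + 8 + 32 + 24 = 169.
169 ÷ 56 = 3 complete bars with 1 thirty-second note remaining.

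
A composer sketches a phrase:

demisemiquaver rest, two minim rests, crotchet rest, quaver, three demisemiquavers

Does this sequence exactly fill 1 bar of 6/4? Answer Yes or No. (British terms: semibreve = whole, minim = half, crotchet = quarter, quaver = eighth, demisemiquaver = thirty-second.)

One bar of 6/4 = 48 thirty-second notes.
Working in thirty-second notes: demisemiquaver rest = 1; minim rest = 16; minim rest = 16; crotchet rest = 8; quaver = 4; demisemiquaver = 1; demisemiquaver = 1; demisemiquaver = 1.
Adding: 1 + 16 + 16 + 8 + 4 + 1 + 1 + 1 = 48.
48 equals 48, so the answer is Yes.

Yes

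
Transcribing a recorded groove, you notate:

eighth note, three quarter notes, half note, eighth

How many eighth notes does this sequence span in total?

Convert each value to eighth notes: eighth note = 1; quarter note = 2; quarter note = 2; quarter note = 2; half note = 4; eighth = 1.
Altogether 1 + 2 + 2 + 2 + 4 + 1 = 12 eighth notes.

12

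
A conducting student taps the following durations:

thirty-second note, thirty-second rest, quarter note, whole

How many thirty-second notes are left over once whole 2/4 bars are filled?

One bar of 2/4 = 16 thirty-second notes.
Express everything in thirty-second notes: thirty-second note = 1; thirty-second rest = 1; quarter note = 8; whole = 32.
Adding: 1 + 1 + 8 + 32 = 42.
42 ÷ 16 = 2 complete bars with 10 thirty-second notes remaining.

10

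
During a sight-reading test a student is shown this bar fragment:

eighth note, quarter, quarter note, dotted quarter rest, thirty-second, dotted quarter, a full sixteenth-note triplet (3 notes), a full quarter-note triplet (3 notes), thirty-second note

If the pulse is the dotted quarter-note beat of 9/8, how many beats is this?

5.5

One dotted quarter-note beat = 12 thirty-second notes.
In thirty-second notes: eighth note = 4; quarter = 8; quarter note = 8; dotted quarter rest = 12; thirty-second = 1; dotted quarter = 12; a full sixteenth-note triplet (3 notes) (three triplet sixteenths span one eighth) = 4; a full quarter-note triplet (3 notes) (three triplet quarters span one half) = 16; thirty-second note = 1.
Sum: 4 + 8 + 8 + 12 + 1 + 12 + 4 + 16 + 1 = 66.
66 ÷ 12 = 5.5 beats.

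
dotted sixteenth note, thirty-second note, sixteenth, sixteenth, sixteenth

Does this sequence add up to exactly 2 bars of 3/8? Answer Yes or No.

One bar of 3/8 = 12 thirty-second notes, so 2 bars = 24.
Each duration in thirty-second notes: dotted sixteenth note = 3; thirty-second note = 1; sixteenth = 2; sixteenth = 2; sixteenth = 2.
Sum: 3 + 1 + 2 + 2 + 2 = 10.
10 falls short of 24, so the answer is No.

No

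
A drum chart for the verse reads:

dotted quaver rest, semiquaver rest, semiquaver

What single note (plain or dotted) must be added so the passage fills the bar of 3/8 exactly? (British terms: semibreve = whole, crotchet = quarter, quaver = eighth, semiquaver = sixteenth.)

The bar of 3/8 = 6 sixteenth notes.
In sixteenth notes: dotted quaver rest = 3; semiquaver rest = 1; semiquaver = 1.
Sum: 3 + 1 + 1 = 5.
Remaining: 6 − 5 = 1 sixteenth note, which is a sixteenth note.

sixteenth note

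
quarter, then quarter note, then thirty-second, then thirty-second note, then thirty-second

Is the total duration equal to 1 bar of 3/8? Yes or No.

No

One bar of 3/8 = 12 thirty-second notes.
Convert each value to thirty-second notes: quarter = 8; quarter note = 8; thirty-second = 1; thirty-second note = 1; thirty-second = 1.
Total: 8 + 8 + 1 + 1 + 1 = 19.
19 exceeds 12, so the answer is No.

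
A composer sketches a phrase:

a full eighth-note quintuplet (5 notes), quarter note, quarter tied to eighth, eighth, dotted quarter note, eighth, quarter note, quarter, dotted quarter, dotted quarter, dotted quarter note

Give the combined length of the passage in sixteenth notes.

Each duration in sixteenth notes: a full eighth-note quintuplet (5 notes) (five quintuplet eighths span one half) = 8; quarter note = 4; quarter tied to eighth (quarter + eighth) = 6; eighth = 2; dotted quarter note = 6; eighth = 2; quarter note = 4; quarter = 4; dotted quarter = 6; dotted quarter = 6; dotted quarter note = 6.
Adding: 8 + 4 + 6 + 2 + 6 + 2 + 4 + 4 + 6 + 6 + 6 = 54 sixteenth notes.

54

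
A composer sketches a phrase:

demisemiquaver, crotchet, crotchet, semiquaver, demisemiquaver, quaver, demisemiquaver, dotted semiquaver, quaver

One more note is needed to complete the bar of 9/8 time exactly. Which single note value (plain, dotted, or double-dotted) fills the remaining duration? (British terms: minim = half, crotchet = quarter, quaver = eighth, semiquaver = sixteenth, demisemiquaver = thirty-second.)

The bar of 9/8 = 36 thirty-second notes.
In thirty-second notes: demisemiquaver = 1; crotchet = 8; crotchet = 8; semiquaver = 2; demisemiquaver = 1; quaver = 4; demisemiquaver = 1; dotted semiquaver = 3; quaver = 4.
Altogether 1 + 8 + 8 + 2 + 1 + 4 + 1 + 3 + 4 = 32.
Remaining: 36 − 32 = 4 thirty-second notes, which is a eighth note.

eighth note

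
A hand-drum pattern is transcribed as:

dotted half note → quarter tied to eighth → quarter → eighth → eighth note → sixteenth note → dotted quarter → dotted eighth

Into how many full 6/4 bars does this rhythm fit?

1

One bar of 6/4 = 24 sixteenth notes.
Convert each value to sixteenth notes: dotted half note = 12; quarter tied to eighth (quarter + eighth) = 6; quarter = 4; eighth = 2; eighth note = 2; sixteenth note = 1; dotted quarter = 6; dotted eighth = 3.
Altogether 12 + 6 + 4 + 2 + 2 + 1 + 6 + 3 = 36.
36 ÷ 24 = 1 complete bar with 12 left over.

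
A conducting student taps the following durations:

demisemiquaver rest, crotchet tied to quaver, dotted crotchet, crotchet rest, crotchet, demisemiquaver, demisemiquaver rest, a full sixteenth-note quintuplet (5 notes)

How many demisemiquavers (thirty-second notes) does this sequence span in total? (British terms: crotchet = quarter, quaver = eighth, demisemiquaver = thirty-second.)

Working in thirty-second notes: demisemiquaver rest = 1; crotchet tied to quaver (crotchet + quaver) = 12; dotted crotchet = 12; crotchet rest = 8; crotchet = 8; demisemiquaver = 1; demisemiquaver rest = 1; a full sixteenth-note quintuplet (5 notes) (five quintuplet sixteenths span one quarter) = 8.
Altogether 1 + 12 + 12 + 8 + 8 + 1 + 1 + 8 = 51 thirty-second notes.

51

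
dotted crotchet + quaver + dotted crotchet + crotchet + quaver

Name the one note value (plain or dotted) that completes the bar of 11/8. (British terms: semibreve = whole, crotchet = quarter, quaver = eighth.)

eighth note

The bar of 11/8 = 11 eighth notes.
Convert each value to eighth notes: dotted crotchet = 3; quaver = 1; dotted crotchet = 3; crotchet = 2; quaver = 1.
Adding: 3 + 1 + 3 + 2 + 1 = 10.
Remaining: 11 − 10 = 1 eighth note, which is a eighth note.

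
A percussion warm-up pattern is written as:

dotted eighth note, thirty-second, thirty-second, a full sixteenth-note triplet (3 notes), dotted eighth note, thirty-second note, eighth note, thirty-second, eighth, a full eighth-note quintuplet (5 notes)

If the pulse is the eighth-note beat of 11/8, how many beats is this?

11

One eighth-note beat = 4 thirty-second notes.
Each duration in thirty-second notes: dotted eighth note = 6; thirty-second = 1; thirty-second = 1; a full sixteenth-note triplet (3 notes) (three triplet sixteenths span one eighth) = 4; dotted eighth note = 6; thirty-second note = 1; eighth note = 4; thirty-second = 1; eighth = 4; a full eighth-note quintuplet (5 notes) (five quintuplet eighths span one half) = 16.
Total: 6 + 1 + 1 + 4 + 6 + 1 + 4 + 1 + 4 + 16 = 44.
44 ÷ 4 = 11 beats.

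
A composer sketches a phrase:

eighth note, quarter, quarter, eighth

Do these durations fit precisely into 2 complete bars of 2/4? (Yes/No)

No

One bar of 2/4 = 4 eighth notes, so 2 bars = 8.
In eighth notes: eighth note = 1; quarter = 2; quarter = 2; eighth = 1.
Adding: 1 + 2 + 2 + 1 = 6.
6 falls short of 8, so the answer is No.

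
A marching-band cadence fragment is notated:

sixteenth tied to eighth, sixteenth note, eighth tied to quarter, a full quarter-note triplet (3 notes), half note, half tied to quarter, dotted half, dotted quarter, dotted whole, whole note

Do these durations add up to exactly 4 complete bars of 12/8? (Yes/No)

Yes

One bar of 12/8 = 24 sixteenth notes, so 4 bars = 96.
Working in sixteenth notes: sixteenth tied to eighth (sixteenth + eighth) = 3; sixteenth note = 1; eighth tied to quarter (eighth + quarter) = 6; a full quarter-note triplet (3 notes) (three triplet quarters span one half) = 8; half note = 8; half tied to quarter (half + quarter) = 12; dotted half = 12; dotted quarter = 6; dotted whole = 24; whole note = 16.
Adding: 3 + 1 + 6 + 8 + 8 + 12 + 12 + 6 + 24 + 16 = 96.
96 equals 96, so the answer is Yes.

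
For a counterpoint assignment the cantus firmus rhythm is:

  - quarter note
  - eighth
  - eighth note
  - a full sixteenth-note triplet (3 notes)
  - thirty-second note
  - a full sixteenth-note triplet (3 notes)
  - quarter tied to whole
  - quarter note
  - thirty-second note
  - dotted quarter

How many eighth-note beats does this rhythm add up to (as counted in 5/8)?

21.5

One eighth-note beat = 4 thirty-second notes.
Express everything in thirty-second notes: quarter note = 8; eighth = 4; eighth note = 4; a full sixteenth-note triplet (3 notes) (three triplet sixteenths span one eighth) = 4; thirty-second note = 1; a full sixteenth-note triplet (3 notes) (three triplet sixteenths span one eighth) = 4; quarter tied to whole (quarter + whole) = 40; quarter note = 8; thirty-second note = 1; dotted quarter = 12.
Altogether 8 + 4 + 4 + 4 + 1 + 4 + 40 + 8 + 1 + 12 = 86.
86 ÷ 4 = 21.5 beats.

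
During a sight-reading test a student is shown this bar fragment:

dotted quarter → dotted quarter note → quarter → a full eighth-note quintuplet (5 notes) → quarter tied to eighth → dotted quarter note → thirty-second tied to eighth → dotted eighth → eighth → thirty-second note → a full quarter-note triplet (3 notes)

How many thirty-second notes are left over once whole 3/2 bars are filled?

8

One bar of 3/2 = 48 thirty-second notes.
Express everything in thirty-second notes: dotted quarter = 12; dotted quarter note = 12; quarter = 8; a full eighth-note quintuplet (5 notes) (five quintuplet eighths span one half) = 16; quarter tied to eighth (quarter + eighth) = 12; dotted quarter note = 12; thirty-second tied to eighth (thirty-second + eighth) = 5; dotted eighth = 6; eighth = 4; thirty-second note = 1; a full quarter-note triplet (3 notes) (three triplet quarters span one half) = 16.
Adding: 12 + 12 + 8 + 16 + 12 + 12 + 5 + 6 + 4 + 1 + 16 = 104.
104 ÷ 48 = 2 complete bars with 8 thirty-second notes remaining.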